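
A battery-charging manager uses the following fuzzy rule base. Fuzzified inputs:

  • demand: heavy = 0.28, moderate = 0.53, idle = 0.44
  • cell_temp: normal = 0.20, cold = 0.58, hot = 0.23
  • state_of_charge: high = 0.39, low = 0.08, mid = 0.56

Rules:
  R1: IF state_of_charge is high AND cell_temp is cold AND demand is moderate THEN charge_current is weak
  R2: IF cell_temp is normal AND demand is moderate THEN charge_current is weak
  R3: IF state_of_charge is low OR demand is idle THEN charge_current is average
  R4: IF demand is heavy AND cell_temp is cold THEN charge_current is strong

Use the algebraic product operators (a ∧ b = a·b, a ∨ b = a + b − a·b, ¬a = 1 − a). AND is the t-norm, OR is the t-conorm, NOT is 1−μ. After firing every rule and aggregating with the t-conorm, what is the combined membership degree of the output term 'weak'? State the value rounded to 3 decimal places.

0.213

R1: high=0.39, cold=0.58, moderate=0.53; AND[a·b] → w = 0.1199
R2: normal=0.20, moderate=0.53; AND[a·b] → w = 0.1060
R3: low=0.08, idle=0.44; OR[a + b − a·b] → w = 0.4848
R4: heavy=0.28, cold=0.58; AND[a·b] → w = 0.1624
Rules with consequent 'weak': {R1, R2} → strengths 0.1199, 0.1060
Aggregate via t-conorm [a + b − a·b]: 0.2132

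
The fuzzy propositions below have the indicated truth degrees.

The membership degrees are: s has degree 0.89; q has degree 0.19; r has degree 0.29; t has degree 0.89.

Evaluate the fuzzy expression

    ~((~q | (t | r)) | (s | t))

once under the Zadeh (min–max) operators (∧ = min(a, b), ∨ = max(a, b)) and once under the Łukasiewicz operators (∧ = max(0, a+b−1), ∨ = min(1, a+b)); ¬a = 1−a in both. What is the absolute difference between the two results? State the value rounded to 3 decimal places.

0.110

Under Zadeh (min–max):
  ~q = 1 − 0.19 = 0.81
  t | r = max(a, b) on (0.89, 0.29) = 0.89
  ~q | (t | r) = max(a, b) on (0.81, 0.89) = 0.89
  s | t = max(a, b) on (0.89, 0.89) = 0.89
  (~q | (t | r)) | (s | t) = max(a, b) on (0.89, 0.89) = 0.89
  ~((~q | (t | r)) | (s | t)) = 1 − 0.89 = 0.11
  → value = 0.1100
Under Łukasiewicz:
  ~q = 1 − 0.19 = 0.81
  t | r = min(1, a+b) on (0.89, 0.29) = 1.00
  ~q | (t | r) = min(1, a+b) on (0.81, 1.00) = 1.00
  s | t = min(1, a+b) on (0.89, 0.89) = 1.00
  (~q | (t | r)) | (s | t) = min(1, a+b) on (1.00, 1.00) = 1.00
  ~((~q | (t | r)) | (s | t)) = 1 − 1.00 = 0.00
  → value = 0.0000
|0.1100 − 0.0000| = 0.110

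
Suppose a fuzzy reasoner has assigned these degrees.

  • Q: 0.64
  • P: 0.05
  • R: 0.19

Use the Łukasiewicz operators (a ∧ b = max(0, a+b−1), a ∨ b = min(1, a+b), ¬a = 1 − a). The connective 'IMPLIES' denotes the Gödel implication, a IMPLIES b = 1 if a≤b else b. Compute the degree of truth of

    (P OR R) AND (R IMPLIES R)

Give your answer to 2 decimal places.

0.24

P OR R = min(1, a+b) on (0.05, 0.19) = 0.24
R IMPLIES R  [Gödel: 1 if a≤b else b] with a=0.19, b=0.19 → 1.00
(P OR R) AND (R IMPLIES R) = max(0, a+b−1) on (0.24, 1.00) = 0.24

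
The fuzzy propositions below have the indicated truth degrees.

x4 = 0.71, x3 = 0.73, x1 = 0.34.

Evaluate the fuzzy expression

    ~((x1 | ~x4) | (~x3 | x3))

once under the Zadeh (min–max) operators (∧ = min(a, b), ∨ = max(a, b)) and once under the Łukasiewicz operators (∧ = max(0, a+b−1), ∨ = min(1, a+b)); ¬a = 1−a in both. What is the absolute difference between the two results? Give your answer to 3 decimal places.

0.270

Under Zadeh (min–max):
  ~x4 = 1 − 0.71 = 0.29
  x1 | ~x4 = max(a, b) on (0.34, 0.29) = 0.34
  ~x3 = 1 − 0.73 = 0.27
  ~x3 | x3 = max(a, b) on (0.27, 0.73) = 0.73
  (x1 | ~x4) | (~x3 | x3) = max(a, b) on (0.34, 0.73) = 0.73
  ~((x1 | ~x4) | (~x3 | x3)) = 1 − 0.73 = 0.27
  → value = 0.2700
Under Łukasiewicz:
  ~x4 = 1 − 0.71 = 0.29
  x1 | ~x4 = min(1, a+b) on (0.34, 0.29) = 0.63
  ~x3 = 1 − 0.73 = 0.27
  ~x3 | x3 = min(1, a+b) on (0.27, 0.73) = 1.00
  (x1 | ~x4) | (~x3 | x3) = min(1, a+b) on (0.63, 1.00) = 1.00
  ~((x1 | ~x4) | (~x3 | x3)) = 1 − 1.00 = 0.00
  → value = 0.0000
|0.2700 − 0.0000| = 0.270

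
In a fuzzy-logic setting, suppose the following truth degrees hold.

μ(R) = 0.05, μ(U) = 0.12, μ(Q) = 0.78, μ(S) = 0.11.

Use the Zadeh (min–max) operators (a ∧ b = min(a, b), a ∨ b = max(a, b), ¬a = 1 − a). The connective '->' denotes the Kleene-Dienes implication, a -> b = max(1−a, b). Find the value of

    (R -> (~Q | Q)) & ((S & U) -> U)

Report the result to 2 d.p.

0.89

~Q = 1 − 0.78 = 0.22
~Q | Q = max(a, b) on (0.22, 0.78) = 0.78
R -> (~Q | Q)  [Kleene-Dienes: max(1−a, b)] with a=0.05, b=0.78 → 0.95
S & U = min(a, b) on (0.11, 0.12) = 0.11
(S & U) -> U  [Kleene-Dienes: max(1−a, b)] with a=0.11, b=0.12 → 0.89
(R -> (~Q | Q)) & ((S & U) -> U) = min(a, b) on (0.95, 0.89) = 0.89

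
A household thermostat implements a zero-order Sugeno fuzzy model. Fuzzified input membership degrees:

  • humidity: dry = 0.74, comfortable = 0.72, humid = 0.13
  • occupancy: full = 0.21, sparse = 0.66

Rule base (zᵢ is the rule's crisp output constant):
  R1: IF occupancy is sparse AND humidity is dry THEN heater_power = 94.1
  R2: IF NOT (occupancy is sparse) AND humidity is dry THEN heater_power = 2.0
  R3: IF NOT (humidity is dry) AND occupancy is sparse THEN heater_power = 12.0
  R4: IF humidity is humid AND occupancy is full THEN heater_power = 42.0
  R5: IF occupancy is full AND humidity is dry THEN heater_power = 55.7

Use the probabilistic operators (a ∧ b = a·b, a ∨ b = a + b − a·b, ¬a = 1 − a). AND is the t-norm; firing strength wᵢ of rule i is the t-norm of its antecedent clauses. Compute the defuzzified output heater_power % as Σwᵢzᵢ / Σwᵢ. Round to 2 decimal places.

53.30

R1 (z=94.1): sparse=0.66, dry=0.74; AND[a·b] → w = 0.4884
R2 (z=2.0): ¬sparse=1−0.66=0.34, dry=0.74; AND[a·b] → w = 0.2516
R3 (z=12.0): ¬dry=1−0.74=0.26, sparse=0.66; AND[a·b] → w = 0.1716
R4 (z=42.0): humid=0.13, full=0.21; AND[a·b] → w = 0.0273
R5 (z=55.7): full=0.21, dry=0.74; AND[a·b] → w = 0.1554
Weighted average = (0.4884·94.1 + 0.2516·2.0 + 0.1716·12.0 + 0.0273·42.0 + 0.1554·55.7) / (0.4884 + 0.2516 + 0.1716 + 0.0273 + 0.1554)
  = 58.3232 / 1.0943 = 53.30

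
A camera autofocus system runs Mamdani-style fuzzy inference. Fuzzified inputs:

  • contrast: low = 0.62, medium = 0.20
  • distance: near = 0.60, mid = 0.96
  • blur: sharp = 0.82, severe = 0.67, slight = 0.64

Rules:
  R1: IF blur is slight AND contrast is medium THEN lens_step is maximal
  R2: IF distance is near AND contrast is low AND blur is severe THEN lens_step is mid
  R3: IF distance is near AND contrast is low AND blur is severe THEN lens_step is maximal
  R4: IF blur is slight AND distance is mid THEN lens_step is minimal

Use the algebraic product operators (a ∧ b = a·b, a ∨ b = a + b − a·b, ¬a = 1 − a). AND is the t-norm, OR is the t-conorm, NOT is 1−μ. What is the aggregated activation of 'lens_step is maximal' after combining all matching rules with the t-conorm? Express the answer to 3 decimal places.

0.345

R1: slight=0.64, medium=0.20; AND[a·b] → w = 0.1280
R2: near=0.60, low=0.62, severe=0.67; AND[a·b] → w = 0.2492
R3: near=0.60, low=0.62, severe=0.67; AND[a·b] → w = 0.2492
R4: slight=0.64, mid=0.96; AND[a·b] → w = 0.6144
Rules with consequent 'maximal': {R1, R3} → strengths 0.1280, 0.2492
Aggregate via t-conorm [a + b − a·b]: 0.3453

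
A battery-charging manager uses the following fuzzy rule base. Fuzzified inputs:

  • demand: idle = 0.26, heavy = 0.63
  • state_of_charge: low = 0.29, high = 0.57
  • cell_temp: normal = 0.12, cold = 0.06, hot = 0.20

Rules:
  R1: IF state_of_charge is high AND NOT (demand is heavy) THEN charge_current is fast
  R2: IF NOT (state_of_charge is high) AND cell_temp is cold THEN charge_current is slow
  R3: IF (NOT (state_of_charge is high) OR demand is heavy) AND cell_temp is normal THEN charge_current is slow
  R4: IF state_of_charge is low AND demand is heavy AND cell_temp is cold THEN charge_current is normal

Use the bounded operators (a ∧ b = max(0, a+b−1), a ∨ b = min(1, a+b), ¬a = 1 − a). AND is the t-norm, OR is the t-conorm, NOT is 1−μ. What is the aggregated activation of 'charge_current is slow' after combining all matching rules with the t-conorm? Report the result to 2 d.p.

R1: high=0.57, ¬heavy=1−0.63=0.37; AND[max(0, a+b−1)] → w = 0.00
R2: ¬high=1−0.57=0.43, cold=0.06; AND[max(0, a+b−1)] → w = 0.00
R3: (¬high=1−0.57=0.43 OR heavy=0.63) = 1.00; AND[max(0, a+b−1)] with normal=0.12 → w = 0.12
R4: low=0.29, heavy=0.63, cold=0.06; AND[max(0, a+b−1)] → w = 0.00
Rules with consequent 'slow': {R2, R3} → strengths 0.00, 0.12
Aggregate via t-conorm [min(1, a+b)]: 0.12

0.12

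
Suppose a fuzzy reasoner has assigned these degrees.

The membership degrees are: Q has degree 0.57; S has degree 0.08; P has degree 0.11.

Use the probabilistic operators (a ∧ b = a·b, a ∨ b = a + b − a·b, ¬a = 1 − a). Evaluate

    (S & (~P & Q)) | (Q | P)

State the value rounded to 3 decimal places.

0.633

~P = 1 − 0.1100 = 0.8900
~P & Q = a·b on (0.8900, 0.5700) = 0.5073
S & (~P & Q) = a·b on (0.0800, 0.5073) = 0.0406
Q | P = a + b − a·b on (0.5700, 0.1100) = 0.6173
(S & (~P & Q)) | (Q | P) = a + b − a·b on (0.0406, 0.6173) = 0.6328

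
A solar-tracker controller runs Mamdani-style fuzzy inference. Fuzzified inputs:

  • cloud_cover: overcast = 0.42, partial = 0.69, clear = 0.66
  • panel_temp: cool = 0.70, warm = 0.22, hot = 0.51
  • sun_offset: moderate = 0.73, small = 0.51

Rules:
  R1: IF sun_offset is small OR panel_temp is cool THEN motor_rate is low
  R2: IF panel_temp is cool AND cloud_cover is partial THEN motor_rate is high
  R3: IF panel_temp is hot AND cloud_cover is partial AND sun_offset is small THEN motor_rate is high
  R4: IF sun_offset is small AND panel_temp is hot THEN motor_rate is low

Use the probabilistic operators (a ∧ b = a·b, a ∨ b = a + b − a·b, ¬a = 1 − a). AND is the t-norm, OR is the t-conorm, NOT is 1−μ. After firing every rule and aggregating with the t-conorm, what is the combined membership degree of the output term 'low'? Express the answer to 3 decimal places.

R1: small=0.51, cool=0.70; OR[a + b − a·b] → w = 0.8530
R2: cool=0.70, partial=0.69; AND[a·b] → w = 0.4830
R3: hot=0.51, partial=0.69, small=0.51; AND[a·b] → w = 0.1795
R4: small=0.51, hot=0.51; AND[a·b] → w = 0.2601
Rules with consequent 'low': {R1, R4} → strengths 0.8530, 0.2601
Aggregate via t-conorm [a + b − a·b]: 0.8912

0.891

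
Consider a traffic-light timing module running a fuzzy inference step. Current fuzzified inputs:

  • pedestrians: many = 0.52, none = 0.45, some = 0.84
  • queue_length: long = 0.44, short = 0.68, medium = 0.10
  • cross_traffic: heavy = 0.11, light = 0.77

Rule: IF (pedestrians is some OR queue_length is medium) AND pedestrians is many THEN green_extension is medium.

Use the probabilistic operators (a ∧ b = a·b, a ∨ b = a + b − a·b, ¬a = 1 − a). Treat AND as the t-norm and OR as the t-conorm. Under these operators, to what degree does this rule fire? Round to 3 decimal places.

0.445

firing strength: (some=0.84 OR medium=0.10) = 0.8560; AND[a·b] with many=0.52 → w = 0.4451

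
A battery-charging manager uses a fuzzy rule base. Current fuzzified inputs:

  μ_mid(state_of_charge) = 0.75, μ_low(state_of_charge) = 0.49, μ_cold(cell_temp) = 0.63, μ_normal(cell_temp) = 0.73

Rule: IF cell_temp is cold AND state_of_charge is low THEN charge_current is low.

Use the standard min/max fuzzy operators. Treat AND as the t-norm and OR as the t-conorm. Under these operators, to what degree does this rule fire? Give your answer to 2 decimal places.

firing strength: cold=0.63, low=0.49; AND[min(a, b)] → w = 0.49

0.49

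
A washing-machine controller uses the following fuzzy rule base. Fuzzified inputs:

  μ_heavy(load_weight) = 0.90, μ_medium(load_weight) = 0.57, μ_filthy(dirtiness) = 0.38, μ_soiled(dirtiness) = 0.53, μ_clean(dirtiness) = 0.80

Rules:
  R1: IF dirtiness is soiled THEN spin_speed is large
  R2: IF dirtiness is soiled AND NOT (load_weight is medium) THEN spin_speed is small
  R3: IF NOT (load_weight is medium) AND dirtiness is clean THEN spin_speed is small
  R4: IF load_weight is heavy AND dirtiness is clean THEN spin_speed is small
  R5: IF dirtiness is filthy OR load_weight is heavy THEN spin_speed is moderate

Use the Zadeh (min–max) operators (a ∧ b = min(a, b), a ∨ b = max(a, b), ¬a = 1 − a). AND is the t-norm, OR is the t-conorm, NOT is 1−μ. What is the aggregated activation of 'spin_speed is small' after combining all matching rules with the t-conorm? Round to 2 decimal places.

0.80

R1: soiled=0.53 → w = 0.53
R2: soiled=0.53, ¬medium=1−0.57=0.43; AND[min(a, b)] → w = 0.43
R3: ¬medium=1−0.57=0.43, clean=0.80; AND[min(a, b)] → w = 0.43
R4: heavy=0.90, clean=0.80; AND[min(a, b)] → w = 0.80
R5: filthy=0.38, heavy=0.90; OR[max(a, b)] → w = 0.90
Rules with consequent 'small': {R2, R3, R4} → strengths 0.43, 0.43, 0.80
Aggregate via t-conorm [max(a, b)]: 0.80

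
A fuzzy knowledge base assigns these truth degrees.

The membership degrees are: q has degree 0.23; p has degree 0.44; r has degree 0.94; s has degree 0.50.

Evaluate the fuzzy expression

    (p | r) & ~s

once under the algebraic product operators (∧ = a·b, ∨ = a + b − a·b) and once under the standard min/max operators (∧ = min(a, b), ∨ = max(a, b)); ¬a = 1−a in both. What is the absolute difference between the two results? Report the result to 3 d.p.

Under algebraic product:
  p | r = a + b − a·b on (0.4400, 0.9400) = 0.9664
  ~s = 1 − 0.5000 = 0.5000
  (p | r) & ~s = a·b on (0.9664, 0.5000) = 0.4832
  → value = 0.4832
Under standard min/max:
  p | r = max(a, b) on (0.44, 0.94) = 0.94
  ~s = 1 − 0.50 = 0.50
  (p | r) & ~s = min(a, b) on (0.94, 0.50) = 0.50
  → value = 0.5000
|0.4832 − 0.5000| = 0.017

0.017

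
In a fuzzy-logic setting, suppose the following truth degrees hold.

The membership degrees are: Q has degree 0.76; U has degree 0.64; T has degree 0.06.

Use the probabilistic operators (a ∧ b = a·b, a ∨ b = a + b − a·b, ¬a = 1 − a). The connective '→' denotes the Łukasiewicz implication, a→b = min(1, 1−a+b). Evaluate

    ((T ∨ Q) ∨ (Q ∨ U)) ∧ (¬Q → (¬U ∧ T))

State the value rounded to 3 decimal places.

0.766

T ∨ Q = a + b − a·b on (0.0600, 0.7600) = 0.7744
Q ∨ U = a + b − a·b on (0.7600, 0.6400) = 0.9136
(T ∨ Q) ∨ (Q ∨ U) = a + b − a·b on (0.7744, 0.9136) = 0.9805
¬Q = 1 − 0.7600 = 0.2400
¬U = 1 − 0.6400 = 0.3600
¬U ∧ T = a·b on (0.3600, 0.0600) = 0.0216
¬Q → (¬U ∧ T)  [Łukasiewicz: min(1, 1−a+b)] with a=0.2400, b=0.0216 → 0.7816
((T ∨ Q) ∨ (Q ∨ U)) ∧ (¬Q → (¬U ∧ T)) = a·b on (0.9805, 0.7816) = 0.7664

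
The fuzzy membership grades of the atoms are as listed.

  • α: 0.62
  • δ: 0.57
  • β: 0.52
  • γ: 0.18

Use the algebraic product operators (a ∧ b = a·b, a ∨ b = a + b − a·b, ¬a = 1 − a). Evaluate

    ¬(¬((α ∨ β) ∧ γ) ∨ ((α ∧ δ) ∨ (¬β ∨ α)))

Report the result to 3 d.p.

α ∨ β = a + b − a·b on (0.6200, 0.5200) = 0.8176
(α ∨ β) ∧ γ = a·b on (0.8176, 0.1800) = 0.1472
¬((α ∨ β) ∧ γ) = 1 − 0.1472 = 0.8528
α ∧ δ = a·b on (0.6200, 0.5700) = 0.3534
¬β = 1 − 0.5200 = 0.4800
¬β ∨ α = a + b − a·b on (0.4800, 0.6200) = 0.8024
(α ∧ δ) ∨ (¬β ∨ α) = a + b − a·b on (0.3534, 0.8024) = 0.8722
¬((α ∨ β) ∧ γ) ∨ ((α ∧ δ) ∨ (¬β ∨ α)) = a + b − a·b on (0.8528, 0.8722) = 0.9812
¬(¬((α ∨ β) ∧ γ) ∨ ((α ∧ δ) ∨ (¬β ∨ α))) = 1 − 0.9812 = 0.0188

0.019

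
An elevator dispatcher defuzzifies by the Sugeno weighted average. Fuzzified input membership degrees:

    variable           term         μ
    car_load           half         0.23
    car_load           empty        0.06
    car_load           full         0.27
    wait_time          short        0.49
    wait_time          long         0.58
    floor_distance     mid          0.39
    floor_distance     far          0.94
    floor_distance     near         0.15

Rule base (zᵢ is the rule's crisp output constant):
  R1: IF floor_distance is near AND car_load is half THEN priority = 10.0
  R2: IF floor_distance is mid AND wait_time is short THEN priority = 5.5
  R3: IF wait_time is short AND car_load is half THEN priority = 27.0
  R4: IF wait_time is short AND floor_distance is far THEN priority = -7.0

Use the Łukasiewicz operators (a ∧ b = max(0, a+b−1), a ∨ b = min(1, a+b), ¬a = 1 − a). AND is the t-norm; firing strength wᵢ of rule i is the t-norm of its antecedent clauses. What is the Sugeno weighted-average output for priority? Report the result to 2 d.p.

R1 (z=10.0): near=0.15, half=0.23; AND[max(0, a+b−1)] → w = 0.00
R2 (z=5.5): mid=0.39, short=0.49; AND[max(0, a+b−1)] → w = 0.00
R3 (z=27.0): short=0.49, half=0.23; AND[max(0, a+b−1)] → w = 0.00
R4 (z=-7.0): short=0.49, far=0.94; AND[max(0, a+b−1)] → w = 0.43
Weighted average = (0.00·10.0 + 0.00·5.5 + 0.00·27.0 + 0.43·-7.0) / (0.00 + 0.00 + 0.00 + 0.43)
  = -3.0100 / 0.4300 = -7.00

-7.00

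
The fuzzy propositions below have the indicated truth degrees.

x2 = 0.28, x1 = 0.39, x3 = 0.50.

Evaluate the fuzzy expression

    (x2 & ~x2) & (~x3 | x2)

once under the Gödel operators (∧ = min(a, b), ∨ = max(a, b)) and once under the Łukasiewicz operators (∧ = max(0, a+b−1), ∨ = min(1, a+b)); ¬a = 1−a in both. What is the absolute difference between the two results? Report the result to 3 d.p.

0.280

Under Gödel:
  ~x2 = 1 − 0.28 = 0.72
  x2 & ~x2 = min(a, b) on (0.28, 0.72) = 0.28
  ~x3 = 1 − 0.50 = 0.50
  ~x3 | x2 = max(a, b) on (0.50, 0.28) = 0.50
  (x2 & ~x2) & (~x3 | x2) = min(a, b) on (0.28, 0.50) = 0.28
  → value = 0.2800
Under Łukasiewicz:
  ~x2 = 1 − 0.28 = 0.72
  x2 & ~x2 = max(0, a+b−1) on (0.28, 0.72) = 0.00
  ~x3 = 1 − 0.50 = 0.50
  ~x3 | x2 = min(1, a+b) on (0.50, 0.28) = 0.78
  (x2 & ~x2) & (~x3 | x2) = max(0, a+b−1) on (0.00, 0.78) = 0.00
  → value = 0.0000
|0.2800 − 0.0000| = 0.280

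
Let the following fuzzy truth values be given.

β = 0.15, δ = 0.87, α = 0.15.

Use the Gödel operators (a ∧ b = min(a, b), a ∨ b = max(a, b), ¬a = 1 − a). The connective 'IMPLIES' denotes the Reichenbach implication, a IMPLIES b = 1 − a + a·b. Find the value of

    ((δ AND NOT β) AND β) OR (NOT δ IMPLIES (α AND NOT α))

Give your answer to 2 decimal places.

0.89

NOT β = 1 − 0.15 = 0.85
δ AND NOT β = min(a, b) on (0.87, 0.85) = 0.85
(δ AND NOT β) AND β = min(a, b) on (0.85, 0.15) = 0.15
NOT δ = 1 − 0.87 = 0.13
NOT α = 1 − 0.15 = 0.85
α AND NOT α = min(a, b) on (0.15, 0.85) = 0.15
NOT δ IMPLIES (α AND NOT α)  [Reichenbach: 1 − a + a·b] with a=0.13, b=0.15 → 0.89
((δ AND NOT β) AND β) OR (NOT δ IMPLIES (α AND NOT α)) = max(a, b) on (0.15, 0.89) = 0.89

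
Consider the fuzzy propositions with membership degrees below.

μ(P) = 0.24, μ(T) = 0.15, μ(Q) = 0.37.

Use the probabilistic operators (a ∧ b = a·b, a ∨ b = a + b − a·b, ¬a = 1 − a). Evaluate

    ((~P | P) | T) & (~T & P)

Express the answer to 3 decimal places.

~P = 1 − 0.2400 = 0.7600
~P | P = a + b − a·b on (0.7600, 0.2400) = 0.8176
(~P | P) | T = a + b − a·b on (0.8176, 0.1500) = 0.8450
~T = 1 − 0.1500 = 0.8500
~T & P = a·b on (0.8500, 0.2400) = 0.2040
((~P | P) | T) & (~T & P) = a·b on (0.8450, 0.2040) = 0.1724

0.172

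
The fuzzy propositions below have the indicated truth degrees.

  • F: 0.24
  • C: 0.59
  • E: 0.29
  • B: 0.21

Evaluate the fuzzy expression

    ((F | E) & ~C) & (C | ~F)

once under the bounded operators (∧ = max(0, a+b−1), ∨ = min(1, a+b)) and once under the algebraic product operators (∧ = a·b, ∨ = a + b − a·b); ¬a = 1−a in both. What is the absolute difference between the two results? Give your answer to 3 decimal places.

0.170

Under bounded:
  F | E = min(1, a+b) on (0.24, 0.29) = 0.53
  ~C = 1 − 0.59 = 0.41
  (F | E) & ~C = max(0, a+b−1) on (0.53, 0.41) = 0.00
  ~F = 1 − 0.24 = 0.76
  C | ~F = min(1, a+b) on (0.59, 0.76) = 1.00
  ((F | E) & ~C) & (C | ~F) = max(0, a+b−1) on (0.00, 1.00) = 0.00
  → value = 0.0000
Under algebraic product:
  F | E = a + b − a·b on (0.2400, 0.2900) = 0.4604
  ~C = 1 − 0.5900 = 0.4100
  (F | E) & ~C = a·b on (0.4604, 0.4100) = 0.1888
  ~F = 1 − 0.2400 = 0.7600
  C | ~F = a + b − a·b on (0.5900, 0.7600) = 0.9016
  ((F | E) & ~C) & (C | ~F) = a·b on (0.1888, 0.9016) = 0.1702
  → value = 0.1702
|0.0000 − 0.1702| = 0.170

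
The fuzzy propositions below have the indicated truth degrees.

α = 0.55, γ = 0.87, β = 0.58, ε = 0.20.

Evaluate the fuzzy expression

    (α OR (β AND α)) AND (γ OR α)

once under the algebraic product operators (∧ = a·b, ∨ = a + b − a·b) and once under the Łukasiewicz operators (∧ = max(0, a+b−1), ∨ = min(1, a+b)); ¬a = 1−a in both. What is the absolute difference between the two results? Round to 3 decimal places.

Under algebraic product:
  β AND α = a·b on (0.5800, 0.5500) = 0.3190
  α OR (β AND α) = a + b − a·b on (0.5500, 0.3190) = 0.6935
  γ OR α = a + b − a·b on (0.8700, 0.5500) = 0.9415
  (α OR (β AND α)) AND (γ OR α) = a·b on (0.6935, 0.9415) = 0.6530
  → value = 0.6530
Under Łukasiewicz:
  β AND α = max(0, a+b−1) on (0.58, 0.55) = 0.13
  α OR (β AND α) = min(1, a+b) on (0.55, 0.13) = 0.68
  γ OR α = min(1, a+b) on (0.87, 0.55) = 1.00
  (α OR (β AND α)) AND (γ OR α) = max(0, a+b−1) on (0.68, 1.00) = 0.68
  → value = 0.6800
|0.6530 − 0.6800| = 0.027

0.027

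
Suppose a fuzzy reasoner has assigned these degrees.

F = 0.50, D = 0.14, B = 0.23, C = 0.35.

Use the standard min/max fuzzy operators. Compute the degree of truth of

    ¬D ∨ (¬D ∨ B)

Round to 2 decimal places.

¬D = 1 − 0.14 = 0.86
¬D = 1 − 0.14 = 0.86
¬D ∨ B = max(a, b) on (0.86, 0.23) = 0.86
¬D ∨ (¬D ∨ B) = max(a, b) on (0.86, 0.86) = 0.86

0.86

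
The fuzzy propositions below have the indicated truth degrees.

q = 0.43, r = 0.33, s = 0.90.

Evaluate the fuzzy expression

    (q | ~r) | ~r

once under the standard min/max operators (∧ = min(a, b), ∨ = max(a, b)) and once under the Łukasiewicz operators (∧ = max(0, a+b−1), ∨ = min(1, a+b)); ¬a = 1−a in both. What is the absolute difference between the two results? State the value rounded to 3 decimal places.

0.330

Under standard min/max:
  ~r = 1 − 0.33 = 0.67
  q | ~r = max(a, b) on (0.43, 0.67) = 0.67
  ~r = 1 − 0.33 = 0.67
  (q | ~r) | ~r = max(a, b) on (0.67, 0.67) = 0.67
  → value = 0.6700
Under Łukasiewicz:
  ~r = 1 − 0.33 = 0.67
  q | ~r = min(1, a+b) on (0.43, 0.67) = 1.00
  ~r = 1 − 0.33 = 0.67
  (q | ~r) | ~r = min(1, a+b) on (1.00, 0.67) = 1.00
  → value = 1.0000
|0.6700 − 1.0000| = 0.330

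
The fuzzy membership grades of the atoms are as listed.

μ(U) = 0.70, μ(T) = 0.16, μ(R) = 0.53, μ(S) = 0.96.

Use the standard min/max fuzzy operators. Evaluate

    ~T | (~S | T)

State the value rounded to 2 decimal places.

~T = 1 − 0.16 = 0.84
~S = 1 − 0.96 = 0.04
~S | T = max(a, b) on (0.04, 0.16) = 0.16
~T | (~S | T) = max(a, b) on (0.84, 0.16) = 0.84

0.84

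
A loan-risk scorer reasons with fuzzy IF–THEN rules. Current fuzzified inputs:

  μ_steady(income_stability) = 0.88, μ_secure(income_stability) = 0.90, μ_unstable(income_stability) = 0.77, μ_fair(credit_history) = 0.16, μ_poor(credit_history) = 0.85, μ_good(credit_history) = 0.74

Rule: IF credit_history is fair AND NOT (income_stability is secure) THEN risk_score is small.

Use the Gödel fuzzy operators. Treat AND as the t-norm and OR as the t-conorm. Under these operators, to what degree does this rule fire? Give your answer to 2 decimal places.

firing strength: fair=0.16, ¬secure=1−0.90=0.10; AND[min(a, b)] → w = 0.10

0.10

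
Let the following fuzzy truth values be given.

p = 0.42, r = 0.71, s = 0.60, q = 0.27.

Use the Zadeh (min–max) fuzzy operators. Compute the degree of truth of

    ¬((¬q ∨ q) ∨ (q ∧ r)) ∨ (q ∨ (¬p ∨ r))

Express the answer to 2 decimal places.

¬q = 1 − 0.27 = 0.73
¬q ∨ q = max(a, b) on (0.73, 0.27) = 0.73
q ∧ r = min(a, b) on (0.27, 0.71) = 0.27
(¬q ∨ q) ∨ (q ∧ r) = max(a, b) on (0.73, 0.27) = 0.73
¬((¬q ∨ q) ∨ (q ∧ r)) = 1 − 0.73 = 0.27
¬p = 1 − 0.42 = 0.58
¬p ∨ r = max(a, b) on (0.58, 0.71) = 0.71
q ∨ (¬p ∨ r) = max(a, b) on (0.27, 0.71) = 0.71
¬((¬q ∨ q) ∨ (q ∧ r)) ∨ (q ∨ (¬p ∨ r)) = max(a, b) on (0.27, 0.71) = 0.71

0.71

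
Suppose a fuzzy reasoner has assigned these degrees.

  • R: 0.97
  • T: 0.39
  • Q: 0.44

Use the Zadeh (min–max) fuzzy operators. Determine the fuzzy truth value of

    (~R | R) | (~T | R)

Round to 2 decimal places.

0.97

~R = 1 − 0.97 = 0.03
~R | R = max(a, b) on (0.03, 0.97) = 0.97
~T = 1 − 0.39 = 0.61
~T | R = max(a, b) on (0.61, 0.97) = 0.97
(~R | R) | (~T | R) = max(a, b) on (0.97, 0.97) = 0.97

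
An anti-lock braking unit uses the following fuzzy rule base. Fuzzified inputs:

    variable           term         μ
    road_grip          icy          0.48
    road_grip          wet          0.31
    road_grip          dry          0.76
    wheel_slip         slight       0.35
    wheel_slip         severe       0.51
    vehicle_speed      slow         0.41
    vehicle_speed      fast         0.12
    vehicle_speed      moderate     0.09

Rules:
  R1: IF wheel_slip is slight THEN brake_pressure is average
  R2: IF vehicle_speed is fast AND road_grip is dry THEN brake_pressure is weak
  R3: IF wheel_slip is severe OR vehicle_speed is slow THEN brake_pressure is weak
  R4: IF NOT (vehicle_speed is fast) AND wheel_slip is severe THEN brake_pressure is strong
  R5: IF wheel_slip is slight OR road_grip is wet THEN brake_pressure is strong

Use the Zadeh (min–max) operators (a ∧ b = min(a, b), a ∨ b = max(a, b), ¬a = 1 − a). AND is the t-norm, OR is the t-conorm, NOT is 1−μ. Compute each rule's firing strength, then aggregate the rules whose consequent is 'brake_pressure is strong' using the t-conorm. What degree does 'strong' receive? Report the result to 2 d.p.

0.51

R1: slight=0.35 → w = 0.35
R2: fast=0.12, dry=0.76; AND[min(a, b)] → w = 0.12
R3: severe=0.51, slow=0.41; OR[max(a, b)] → w = 0.51
R4: ¬fast=1−0.12=0.88, severe=0.51; AND[min(a, b)] → w = 0.51
R5: slight=0.35, wet=0.31; OR[max(a, b)] → w = 0.35
Rules with consequent 'strong': {R4, R5} → strengths 0.51, 0.35
Aggregate via t-conorm [max(a, b)]: 0.51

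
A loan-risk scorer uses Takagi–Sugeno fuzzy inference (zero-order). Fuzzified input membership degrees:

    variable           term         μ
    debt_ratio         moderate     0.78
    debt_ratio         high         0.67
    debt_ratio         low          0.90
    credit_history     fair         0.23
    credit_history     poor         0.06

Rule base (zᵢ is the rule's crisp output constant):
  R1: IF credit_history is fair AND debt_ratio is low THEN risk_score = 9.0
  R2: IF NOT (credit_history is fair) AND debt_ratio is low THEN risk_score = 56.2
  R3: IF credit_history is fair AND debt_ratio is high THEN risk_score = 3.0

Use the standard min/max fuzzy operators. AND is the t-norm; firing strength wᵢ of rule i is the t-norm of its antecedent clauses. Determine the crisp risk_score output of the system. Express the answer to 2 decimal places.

37.43

R1 (z=9.0): fair=0.23, low=0.90; AND[min(a, b)] → w = 0.23
R2 (z=56.2): ¬fair=1−0.23=0.77, low=0.90; AND[min(a, b)] → w = 0.77
R3 (z=3.0): fair=0.23, high=0.67; AND[min(a, b)] → w = 0.23
Weighted average = (0.23·9.0 + 0.77·56.2 + 0.23·3.0) / (0.23 + 0.77 + 0.23)
  = 46.0340 / 1.2300 = 37.43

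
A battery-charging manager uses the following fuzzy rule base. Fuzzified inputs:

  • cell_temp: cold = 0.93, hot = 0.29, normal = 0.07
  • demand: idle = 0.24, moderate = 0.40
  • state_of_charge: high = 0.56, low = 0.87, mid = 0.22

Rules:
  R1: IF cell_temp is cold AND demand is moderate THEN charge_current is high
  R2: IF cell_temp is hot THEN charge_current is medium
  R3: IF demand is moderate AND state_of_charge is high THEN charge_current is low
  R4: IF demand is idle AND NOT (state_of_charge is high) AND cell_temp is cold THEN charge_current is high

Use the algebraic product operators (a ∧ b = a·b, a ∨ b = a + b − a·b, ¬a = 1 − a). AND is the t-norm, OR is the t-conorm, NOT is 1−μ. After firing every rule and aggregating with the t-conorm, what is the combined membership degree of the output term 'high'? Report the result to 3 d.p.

0.434

R1: cold=0.93, moderate=0.40; AND[a·b] → w = 0.3720
R2: hot=0.29 → w = 0.2900
R3: moderate=0.40, high=0.56; AND[a·b] → w = 0.2240
R4: idle=0.24, ¬high=1−0.56=0.44, cold=0.93; AND[a·b] → w = 0.0982
Rules with consequent 'high': {R1, R4} → strengths 0.3720, 0.0982
Aggregate via t-conorm [a + b − a·b]: 0.4337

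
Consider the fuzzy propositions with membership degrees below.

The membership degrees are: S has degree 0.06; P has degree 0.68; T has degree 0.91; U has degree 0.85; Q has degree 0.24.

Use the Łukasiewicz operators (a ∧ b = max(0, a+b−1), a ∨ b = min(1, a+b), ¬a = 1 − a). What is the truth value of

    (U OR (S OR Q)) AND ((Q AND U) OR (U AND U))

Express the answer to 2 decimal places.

0.79

S OR Q = min(1, a+b) on (0.06, 0.24) = 0.30
U OR (S OR Q) = min(1, a+b) on (0.85, 0.30) = 1.00
Q AND U = max(0, a+b−1) on (0.24, 0.85) = 0.09
U AND U = max(0, a+b−1) on (0.85, 0.85) = 0.70
(Q AND U) OR (U AND U) = min(1, a+b) on (0.09, 0.70) = 0.79
(U OR (S OR Q)) AND ((Q AND U) OR (U AND U)) = max(0, a+b−1) on (1.00, 0.79) = 0.79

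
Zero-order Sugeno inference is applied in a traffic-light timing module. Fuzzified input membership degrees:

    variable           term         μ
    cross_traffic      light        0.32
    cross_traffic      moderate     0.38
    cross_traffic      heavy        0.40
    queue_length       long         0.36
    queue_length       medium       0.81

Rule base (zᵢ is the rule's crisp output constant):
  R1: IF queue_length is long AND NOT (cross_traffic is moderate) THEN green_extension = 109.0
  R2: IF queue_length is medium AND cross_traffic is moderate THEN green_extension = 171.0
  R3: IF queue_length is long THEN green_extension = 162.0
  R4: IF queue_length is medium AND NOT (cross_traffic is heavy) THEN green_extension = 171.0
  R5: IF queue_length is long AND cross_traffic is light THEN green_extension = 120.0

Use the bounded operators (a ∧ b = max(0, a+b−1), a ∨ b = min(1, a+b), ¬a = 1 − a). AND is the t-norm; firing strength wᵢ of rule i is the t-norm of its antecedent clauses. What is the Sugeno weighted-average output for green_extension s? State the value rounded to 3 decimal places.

167.625

R1 (z=109.0): long=0.36, ¬moderate=1−0.38=0.62; AND[max(0, a+b−1)] → w = 0.00
R2 (z=171.0): medium=0.81, moderate=0.38; AND[max(0, a+b−1)] → w = 0.19
R3 (z=162.0): long=0.36 → w = 0.36
R4 (z=171.0): medium=0.81, ¬heavy=1−0.40=0.60; AND[max(0, a+b−1)] → w = 0.41
R5 (z=120.0): long=0.36, light=0.32; AND[max(0, a+b−1)] → w = 0.00
Weighted average = (0.00·109.0 + 0.19·171.0 + 0.36·162.0 + 0.41·171.0 + 0.00·120.0) / (0.00 + 0.19 + 0.36 + 0.41 + 0.00)
  = 160.9200 / 0.9600 = 167.625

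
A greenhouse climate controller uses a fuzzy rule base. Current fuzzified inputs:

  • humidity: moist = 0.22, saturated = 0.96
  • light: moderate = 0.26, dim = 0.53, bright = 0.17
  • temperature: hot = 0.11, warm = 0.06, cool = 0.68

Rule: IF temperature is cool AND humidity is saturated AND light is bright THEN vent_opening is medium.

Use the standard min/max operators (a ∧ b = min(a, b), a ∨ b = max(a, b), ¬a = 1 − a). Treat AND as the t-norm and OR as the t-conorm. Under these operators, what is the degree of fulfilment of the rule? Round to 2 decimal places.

0.17

firing strength: cool=0.68, saturated=0.96, bright=0.17; AND[min(a, b)] → w = 0.17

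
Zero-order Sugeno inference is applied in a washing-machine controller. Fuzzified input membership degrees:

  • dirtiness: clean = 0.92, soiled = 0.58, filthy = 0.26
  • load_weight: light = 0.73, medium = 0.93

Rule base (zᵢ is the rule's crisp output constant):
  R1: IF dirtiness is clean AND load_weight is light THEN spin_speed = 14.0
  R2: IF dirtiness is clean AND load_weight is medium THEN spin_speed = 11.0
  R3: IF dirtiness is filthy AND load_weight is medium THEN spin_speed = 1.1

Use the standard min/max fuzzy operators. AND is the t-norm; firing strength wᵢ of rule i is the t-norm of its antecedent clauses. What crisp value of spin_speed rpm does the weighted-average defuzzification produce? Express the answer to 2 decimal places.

10.80

R1 (z=14.0): clean=0.92, light=0.73; AND[min(a, b)] → w = 0.73
R2 (z=11.0): clean=0.92, medium=0.93; AND[min(a, b)] → w = 0.92
R3 (z=1.1): filthy=0.26, medium=0.93; AND[min(a, b)] → w = 0.26
Weighted average = (0.73·14.0 + 0.92·11.0 + 0.26·1.1) / (0.73 + 0.92 + 0.26)
  = 20.6260 / 1.9100 = 10.80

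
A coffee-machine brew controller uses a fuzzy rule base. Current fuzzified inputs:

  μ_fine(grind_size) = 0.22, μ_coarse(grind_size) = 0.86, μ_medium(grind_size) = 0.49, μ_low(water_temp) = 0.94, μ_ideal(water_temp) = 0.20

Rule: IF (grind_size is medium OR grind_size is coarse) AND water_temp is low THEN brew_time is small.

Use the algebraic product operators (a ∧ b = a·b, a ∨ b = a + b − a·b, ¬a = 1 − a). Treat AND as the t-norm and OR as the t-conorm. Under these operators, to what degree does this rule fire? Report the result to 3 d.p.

firing strength: (medium=0.49 OR coarse=0.86) = 0.9286; AND[a·b] with low=0.94 → w = 0.8729

0.873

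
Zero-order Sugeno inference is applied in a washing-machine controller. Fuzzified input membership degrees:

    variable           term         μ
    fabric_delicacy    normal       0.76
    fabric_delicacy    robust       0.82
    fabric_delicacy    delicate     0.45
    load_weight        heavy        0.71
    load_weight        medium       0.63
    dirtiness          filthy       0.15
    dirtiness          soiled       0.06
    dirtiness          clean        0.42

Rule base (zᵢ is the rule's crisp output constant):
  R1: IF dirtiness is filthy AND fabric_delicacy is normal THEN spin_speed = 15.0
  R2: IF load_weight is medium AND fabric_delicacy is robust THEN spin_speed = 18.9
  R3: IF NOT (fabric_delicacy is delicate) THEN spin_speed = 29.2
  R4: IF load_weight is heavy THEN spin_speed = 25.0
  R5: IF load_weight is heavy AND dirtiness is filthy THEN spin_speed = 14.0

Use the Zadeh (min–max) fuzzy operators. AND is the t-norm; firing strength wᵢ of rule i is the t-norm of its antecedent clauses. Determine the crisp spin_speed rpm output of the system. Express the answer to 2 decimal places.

R1 (z=15.0): filthy=0.15, normal=0.76; AND[min(a, b)] → w = 0.15
R2 (z=18.9): medium=0.63, robust=0.82; AND[min(a, b)] → w = 0.63
R3 (z=29.2): ¬delicate=1−0.45=0.55 → w = 0.55
R4 (z=25.0): heavy=0.71 → w = 0.71
R5 (z=14.0): heavy=0.71, filthy=0.15; AND[min(a, b)] → w = 0.15
Weighted average = (0.15·15.0 + 0.63·18.9 + 0.55·29.2 + 0.71·25.0 + 0.15·14.0) / (0.15 + 0.63 + 0.55 + 0.71 + 0.15)
  = 50.0670 / 2.1900 = 22.86

22.86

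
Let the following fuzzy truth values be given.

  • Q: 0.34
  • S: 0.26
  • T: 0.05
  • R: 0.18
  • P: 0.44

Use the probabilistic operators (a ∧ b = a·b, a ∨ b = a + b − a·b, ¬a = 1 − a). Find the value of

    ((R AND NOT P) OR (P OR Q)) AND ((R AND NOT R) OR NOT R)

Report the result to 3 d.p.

0.565

NOT P = 1 − 0.4400 = 0.5600
R AND NOT P = a·b on (0.1800, 0.5600) = 0.1008
P OR Q = a + b − a·b on (0.4400, 0.3400) = 0.6304
(R AND NOT P) OR (P OR Q) = a + b − a·b on (0.1008, 0.6304) = 0.6677
NOT R = 1 − 0.1800 = 0.8200
R AND NOT R = a·b on (0.1800, 0.8200) = 0.1476
NOT R = 1 − 0.1800 = 0.8200
(R AND NOT R) OR NOT R = a + b − a·b on (0.1476, 0.8200) = 0.8466
((R AND NOT P) OR (P OR Q)) AND ((R AND NOT R) OR NOT R) = a·b on (0.6677, 0.8466) = 0.5652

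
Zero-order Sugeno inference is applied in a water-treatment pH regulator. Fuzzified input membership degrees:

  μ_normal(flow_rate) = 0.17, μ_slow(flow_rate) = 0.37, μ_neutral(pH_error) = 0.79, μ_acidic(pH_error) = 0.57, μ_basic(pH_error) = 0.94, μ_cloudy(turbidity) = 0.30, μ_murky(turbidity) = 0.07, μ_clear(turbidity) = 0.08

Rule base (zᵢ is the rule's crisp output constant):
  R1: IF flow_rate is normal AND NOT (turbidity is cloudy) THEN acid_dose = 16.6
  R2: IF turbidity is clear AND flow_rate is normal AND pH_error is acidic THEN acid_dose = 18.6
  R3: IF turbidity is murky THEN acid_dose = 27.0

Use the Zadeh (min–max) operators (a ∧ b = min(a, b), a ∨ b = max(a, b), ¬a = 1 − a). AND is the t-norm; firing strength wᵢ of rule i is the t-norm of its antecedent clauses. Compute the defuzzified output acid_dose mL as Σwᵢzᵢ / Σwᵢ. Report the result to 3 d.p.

R1 (z=16.6): normal=0.17, ¬cloudy=1−0.30=0.70; AND[min(a, b)] → w = 0.17
R2 (z=18.6): clear=0.08, normal=0.17, acidic=0.57; AND[min(a, b)] → w = 0.08
R3 (z=27.0): murky=0.07 → w = 0.07
Weighted average = (0.17·16.6 + 0.08·18.6 + 0.07·27.0) / (0.17 + 0.08 + 0.07)
  = 6.2000 / 0.3200 = 19.375

19.375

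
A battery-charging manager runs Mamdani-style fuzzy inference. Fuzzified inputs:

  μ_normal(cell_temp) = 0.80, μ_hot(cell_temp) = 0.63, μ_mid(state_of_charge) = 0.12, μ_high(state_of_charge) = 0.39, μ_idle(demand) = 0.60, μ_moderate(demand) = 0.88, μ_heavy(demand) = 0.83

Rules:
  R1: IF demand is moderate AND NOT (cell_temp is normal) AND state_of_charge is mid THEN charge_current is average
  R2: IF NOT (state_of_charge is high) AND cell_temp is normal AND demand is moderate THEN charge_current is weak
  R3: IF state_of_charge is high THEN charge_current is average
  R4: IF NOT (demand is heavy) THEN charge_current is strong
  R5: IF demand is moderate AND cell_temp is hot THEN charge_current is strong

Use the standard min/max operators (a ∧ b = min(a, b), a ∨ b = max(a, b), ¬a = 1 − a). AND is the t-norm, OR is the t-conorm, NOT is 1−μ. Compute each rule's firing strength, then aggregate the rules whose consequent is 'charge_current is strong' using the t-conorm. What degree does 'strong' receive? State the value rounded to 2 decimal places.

0.63

R1: moderate=0.88, ¬normal=1−0.80=0.20, mid=0.12; AND[min(a, b)] → w = 0.12
R2: ¬high=1−0.39=0.61, normal=0.80, moderate=0.88; AND[min(a, b)] → w = 0.61
R3: high=0.39 → w = 0.39
R4: ¬heavy=1−0.83=0.17 → w = 0.17
R5: moderate=0.88, hot=0.63; AND[min(a, b)] → w = 0.63
Rules with consequent 'strong': {R4, R5} → strengths 0.17, 0.63
Aggregate via t-conorm [max(a, b)]: 0.63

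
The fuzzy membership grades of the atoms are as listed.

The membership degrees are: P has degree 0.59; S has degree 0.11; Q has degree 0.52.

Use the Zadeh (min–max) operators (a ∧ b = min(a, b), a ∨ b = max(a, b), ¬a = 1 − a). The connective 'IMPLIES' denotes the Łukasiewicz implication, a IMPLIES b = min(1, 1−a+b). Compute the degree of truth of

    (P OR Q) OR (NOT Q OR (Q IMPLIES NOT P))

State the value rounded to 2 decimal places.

P OR Q = max(a, b) on (0.59, 0.52) = 0.59
NOT Q = 1 − 0.52 = 0.48
NOT P = 1 − 0.59 = 0.41
Q IMPLIES NOT P  [Łukasiewicz: min(1, 1−a+b)] with a=0.52, b=0.41 → 0.89
NOT Q OR (Q IMPLIES NOT P) = max(a, b) on (0.48, 0.89) = 0.89
(P OR Q) OR (NOT Q OR (Q IMPLIES NOT P)) = max(a, b) on (0.59, 0.89) = 0.89

0.89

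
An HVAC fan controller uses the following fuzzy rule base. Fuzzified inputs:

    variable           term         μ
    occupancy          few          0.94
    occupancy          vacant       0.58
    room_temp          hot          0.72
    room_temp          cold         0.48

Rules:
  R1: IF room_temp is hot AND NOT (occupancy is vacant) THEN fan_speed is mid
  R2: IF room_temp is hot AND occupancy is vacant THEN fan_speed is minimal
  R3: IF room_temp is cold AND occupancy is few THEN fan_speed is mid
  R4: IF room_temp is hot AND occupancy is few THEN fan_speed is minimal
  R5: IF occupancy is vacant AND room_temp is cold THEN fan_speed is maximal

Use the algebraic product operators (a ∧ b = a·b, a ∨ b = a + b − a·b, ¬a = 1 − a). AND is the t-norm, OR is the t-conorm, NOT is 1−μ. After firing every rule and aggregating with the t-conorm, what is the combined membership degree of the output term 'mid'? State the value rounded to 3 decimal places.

R1: hot=0.72, ¬vacant=1−0.58=0.42; AND[a·b] → w = 0.3024
R2: hot=0.72, vacant=0.58; AND[a·b] → w = 0.4176
R3: cold=0.48, few=0.94; AND[a·b] → w = 0.4512
R4: hot=0.72, few=0.94; AND[a·b] → w = 0.6768
R5: vacant=0.58, cold=0.48; AND[a·b] → w = 0.2784
Rules with consequent 'mid': {R1, R3} → strengths 0.3024, 0.4512
Aggregate via t-conorm [a + b − a·b]: 0.6172

0.617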